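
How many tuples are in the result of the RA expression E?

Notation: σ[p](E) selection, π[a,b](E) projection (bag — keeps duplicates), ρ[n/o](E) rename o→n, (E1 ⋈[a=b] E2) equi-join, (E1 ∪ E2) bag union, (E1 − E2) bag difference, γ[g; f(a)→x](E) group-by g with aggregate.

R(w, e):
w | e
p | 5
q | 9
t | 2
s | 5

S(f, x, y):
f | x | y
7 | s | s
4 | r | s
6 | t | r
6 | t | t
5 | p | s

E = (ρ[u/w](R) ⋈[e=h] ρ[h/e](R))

Row counts bottom-up:
  R → 4
  ρ[u/w](R) → 4
  R → 4
  ρ[h/e](R) → 4
  (ρ[u/w](R) ⋈[e=h] ρ[h/e](R)) → 6

|E| = 6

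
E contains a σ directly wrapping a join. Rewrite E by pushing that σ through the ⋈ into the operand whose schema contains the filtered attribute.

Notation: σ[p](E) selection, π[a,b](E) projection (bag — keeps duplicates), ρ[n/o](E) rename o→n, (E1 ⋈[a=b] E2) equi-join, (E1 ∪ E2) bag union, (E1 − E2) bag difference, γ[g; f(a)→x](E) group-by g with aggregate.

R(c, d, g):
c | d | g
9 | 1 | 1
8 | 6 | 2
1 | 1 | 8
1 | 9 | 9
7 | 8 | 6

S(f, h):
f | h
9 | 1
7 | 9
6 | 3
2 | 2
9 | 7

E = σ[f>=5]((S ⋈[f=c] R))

σ filters on f, owned by the left side.
E' = (σ[f>=5](S) ⋈[f=c] R)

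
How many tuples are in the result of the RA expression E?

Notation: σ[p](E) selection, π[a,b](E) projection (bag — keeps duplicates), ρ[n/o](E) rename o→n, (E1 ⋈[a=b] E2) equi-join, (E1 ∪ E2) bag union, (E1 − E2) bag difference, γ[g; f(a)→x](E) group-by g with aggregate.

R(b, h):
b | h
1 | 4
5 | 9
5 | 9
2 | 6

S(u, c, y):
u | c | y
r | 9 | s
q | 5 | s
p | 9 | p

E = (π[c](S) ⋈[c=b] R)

Subexpression sizes:
  S → 3
  π[c](S) → 3
  R → 4
  (π[c](S) ⋈[c=b] R) → 2

|E| = 2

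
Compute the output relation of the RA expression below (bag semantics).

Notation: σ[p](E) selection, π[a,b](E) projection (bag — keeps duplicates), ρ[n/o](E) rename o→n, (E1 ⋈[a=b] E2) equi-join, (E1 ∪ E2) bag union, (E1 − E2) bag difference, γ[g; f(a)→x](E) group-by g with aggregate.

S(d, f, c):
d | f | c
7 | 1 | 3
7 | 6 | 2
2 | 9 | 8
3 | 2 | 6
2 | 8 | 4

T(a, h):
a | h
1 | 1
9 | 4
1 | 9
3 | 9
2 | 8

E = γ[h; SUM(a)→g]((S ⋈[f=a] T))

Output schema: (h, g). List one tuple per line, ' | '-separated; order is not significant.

Per-node cardinality:
  S → 5
  T → 5
  (S ⋈[f=a] T) → 4
  γ[h; SUM(a)→g]((S ⋈[f=a] T)) → 4

== RESULT ==
h | g
1 | 1
4 | 9
8 | 2
9 | 1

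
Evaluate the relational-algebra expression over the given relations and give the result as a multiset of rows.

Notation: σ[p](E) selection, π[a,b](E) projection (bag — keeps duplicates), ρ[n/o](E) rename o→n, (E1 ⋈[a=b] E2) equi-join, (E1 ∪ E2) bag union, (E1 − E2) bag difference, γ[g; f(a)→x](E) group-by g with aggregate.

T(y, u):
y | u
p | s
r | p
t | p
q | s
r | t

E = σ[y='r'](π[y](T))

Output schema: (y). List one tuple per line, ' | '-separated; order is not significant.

Per-node cardinality:
  T → 5
  π[y](T) → 5
  σ[y='r'](π[y](T)) → 2

== RESULT ==
y
r
r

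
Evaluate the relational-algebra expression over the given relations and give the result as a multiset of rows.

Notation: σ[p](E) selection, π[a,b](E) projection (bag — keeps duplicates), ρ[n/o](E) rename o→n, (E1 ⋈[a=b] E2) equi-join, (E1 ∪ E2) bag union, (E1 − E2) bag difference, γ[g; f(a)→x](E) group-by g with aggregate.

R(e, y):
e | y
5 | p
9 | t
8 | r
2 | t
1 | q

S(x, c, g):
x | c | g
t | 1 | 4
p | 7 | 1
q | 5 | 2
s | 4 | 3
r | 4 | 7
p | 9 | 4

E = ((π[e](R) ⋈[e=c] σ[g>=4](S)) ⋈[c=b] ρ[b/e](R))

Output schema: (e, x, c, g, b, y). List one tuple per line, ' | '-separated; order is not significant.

Stepwise |·|:
  R → 5
  π[e](R) → 5
  S → 6
  σ[g>=4](S) → 3
  (π[e](R) ⋈[e=c] σ[g>=4](S)) → 2
  R → 5
  ρ[b/e](R) → 5
  ((π[e](R) ⋈[e=c] σ[g>=4](S)) ⋈[c=b] ρ[b/e](R)) → 2

== RESULT ==
e | x | c | g | b | y
1 | t | 1 | 4 | 1 | q
9 | p | 9 | 4 | 9 | t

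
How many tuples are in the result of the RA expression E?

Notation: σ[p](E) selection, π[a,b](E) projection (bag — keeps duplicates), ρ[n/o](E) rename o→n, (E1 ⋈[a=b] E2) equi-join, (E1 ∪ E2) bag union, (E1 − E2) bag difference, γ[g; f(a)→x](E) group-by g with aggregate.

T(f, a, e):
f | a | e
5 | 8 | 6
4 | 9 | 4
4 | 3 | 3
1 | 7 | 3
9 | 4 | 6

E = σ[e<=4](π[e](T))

Subexpression sizes:
  T → 5
  π[e](T) → 5
  σ[e<=4](π[e](T)) → 3

|E| = 3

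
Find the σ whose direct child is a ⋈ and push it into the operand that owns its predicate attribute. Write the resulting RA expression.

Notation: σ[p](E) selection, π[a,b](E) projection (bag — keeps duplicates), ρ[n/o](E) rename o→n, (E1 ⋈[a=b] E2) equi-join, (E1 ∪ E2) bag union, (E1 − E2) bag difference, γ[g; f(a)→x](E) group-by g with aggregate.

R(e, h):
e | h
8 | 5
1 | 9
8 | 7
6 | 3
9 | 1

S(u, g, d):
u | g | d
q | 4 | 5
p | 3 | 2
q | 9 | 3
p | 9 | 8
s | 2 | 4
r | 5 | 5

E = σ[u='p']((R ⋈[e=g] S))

σ filters on u, owned by the right side.
E' = (R ⋈[e=g] σ[u='p'](S))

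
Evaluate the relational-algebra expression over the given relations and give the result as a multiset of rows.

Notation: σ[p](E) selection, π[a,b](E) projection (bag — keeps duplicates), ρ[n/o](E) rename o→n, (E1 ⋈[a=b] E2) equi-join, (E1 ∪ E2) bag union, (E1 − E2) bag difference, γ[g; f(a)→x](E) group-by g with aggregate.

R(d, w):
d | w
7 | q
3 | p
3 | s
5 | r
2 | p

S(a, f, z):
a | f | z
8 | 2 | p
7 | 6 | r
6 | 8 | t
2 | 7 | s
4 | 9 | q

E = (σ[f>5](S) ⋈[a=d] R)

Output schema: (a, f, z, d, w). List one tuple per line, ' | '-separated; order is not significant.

Per-node cardinality:
  S → 5
  σ[f>5](S) → 4
  R → 5
  (σ[f>5](S) ⋈[a=d] R) → 2

== RESULT ==
a | f | z | d | w
2 | 7 | s | 2 | p
7 | 6 | r | 7 | q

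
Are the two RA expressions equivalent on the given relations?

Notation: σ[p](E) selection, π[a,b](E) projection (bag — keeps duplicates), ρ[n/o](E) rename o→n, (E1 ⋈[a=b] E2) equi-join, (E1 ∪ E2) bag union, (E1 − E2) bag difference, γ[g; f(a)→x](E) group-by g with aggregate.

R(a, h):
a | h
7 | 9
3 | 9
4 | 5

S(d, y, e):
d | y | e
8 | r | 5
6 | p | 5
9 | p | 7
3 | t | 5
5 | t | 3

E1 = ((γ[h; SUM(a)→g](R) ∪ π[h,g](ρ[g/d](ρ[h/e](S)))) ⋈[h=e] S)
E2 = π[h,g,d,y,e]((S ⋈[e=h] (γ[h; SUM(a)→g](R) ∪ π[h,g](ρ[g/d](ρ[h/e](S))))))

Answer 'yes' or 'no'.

E1 stepwise |·|:
  R → 3
  γ[h; SUM(a)→g](R) → 2
  S → 5
  ρ[h/e](S) → 5
  ρ[g/d](ρ[h/e](S)) → 5
  π[h,g](ρ[g/d](ρ[h/e](S))) → 5
  (γ[h; SUM(a)→g](R) ∪ π[h,g](ρ[g/d](ρ[h/e](S)))) → 7
  S → 5
  ((γ[h; SUM(a)→g](R) ∪ π[h,g](ρ[g/d](ρ[h/e](S)))) ⋈[h=e] S) → 14
E2 stepwise |·|:
  S → 5
  R → 3
  γ[h; SUM(a)→g](R) → 2
  S → 5
  ρ[h/e](S) → 5
  ρ[g/d](ρ[h/e](S)) → 5
  π[h,g](ρ[g/d](ρ[h/e](S))) → 5
  (γ[h; SUM(a)→g](R) ∪ π[h,g](ρ[g/d](ρ[h/e](S)))) → 7
  (S ⋈[e=h] (γ[h; SUM(a)→g](R) ∪ π[h,g](ρ[g/d](ρ[h/e](S))))) → 14
  π[h,g,d,y,e]((S ⋈[e=h] (γ[h; SUM(a)→g](R) ∪ π[h,g](ρ[g/d](ρ[h/e](S)))))) → 14

E1 and E2 produce the same multiset:
h | g | d | y | e
3 | 5 | 5 | t | 3
5 | 3 | 3 | t | 5
5 | 3 | 6 | p | 5
5 | 3 | 8 | r | 5
5 | 4 | 3 | t | 5
5 | 4 | 6 | p | 5
5 | 4 | 8 | r | 5
5 | 6 | 3 | t | 5
5 | 6 | 6 | p | 5
5 | 6 | 8 | r | 5
5 | 8 | 3 | t | 5
5 | 8 | 6 | p | 5
5 | 8 | 8 | r | 5
7 | 9 | 9 | p | 7

yes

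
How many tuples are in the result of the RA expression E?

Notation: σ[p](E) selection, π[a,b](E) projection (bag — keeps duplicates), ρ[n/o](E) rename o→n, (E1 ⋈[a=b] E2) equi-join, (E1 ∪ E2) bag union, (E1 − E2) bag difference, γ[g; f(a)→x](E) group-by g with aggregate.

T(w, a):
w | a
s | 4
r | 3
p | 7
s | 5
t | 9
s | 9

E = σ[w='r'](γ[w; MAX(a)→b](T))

Stepwise |·|:
  T → 6
  γ[w; MAX(a)→b](T) → 4
  σ[w='r'](γ[w; MAX(a)→b](T)) → 1

|E| = 1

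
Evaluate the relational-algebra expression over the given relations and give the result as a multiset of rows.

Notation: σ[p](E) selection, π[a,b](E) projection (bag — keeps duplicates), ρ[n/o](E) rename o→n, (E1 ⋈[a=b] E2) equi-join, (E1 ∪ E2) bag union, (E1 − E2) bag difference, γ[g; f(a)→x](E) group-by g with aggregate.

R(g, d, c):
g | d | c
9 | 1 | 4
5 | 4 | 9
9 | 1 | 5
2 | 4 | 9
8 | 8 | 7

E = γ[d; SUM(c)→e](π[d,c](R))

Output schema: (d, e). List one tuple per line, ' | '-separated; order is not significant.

Stepwise |·|:
  R → 5
  π[d,c](R) → 5
  γ[d; SUM(c)→e](π[d,c](R)) → 3

== RESULT ==
d | e
1 | 9
4 | 18
8 | 7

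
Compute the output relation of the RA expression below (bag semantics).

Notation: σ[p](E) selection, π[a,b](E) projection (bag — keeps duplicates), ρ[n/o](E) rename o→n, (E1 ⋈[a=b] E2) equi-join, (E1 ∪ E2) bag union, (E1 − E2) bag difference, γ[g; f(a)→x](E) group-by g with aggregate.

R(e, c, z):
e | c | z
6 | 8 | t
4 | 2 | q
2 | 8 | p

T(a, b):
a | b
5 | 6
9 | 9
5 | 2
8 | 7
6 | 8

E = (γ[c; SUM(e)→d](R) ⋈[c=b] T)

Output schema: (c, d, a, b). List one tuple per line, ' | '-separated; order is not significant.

Stepwise |·|:
  R → 3
  γ[c; SUM(e)→d](R) → 2
  T → 5
  (γ[c; SUM(e)→d](R) ⋈[c=b] T) → 2

== RESULT ==
c | d | a | b
2 | 4 | 5 | 2
8 | 8 | 6 | 8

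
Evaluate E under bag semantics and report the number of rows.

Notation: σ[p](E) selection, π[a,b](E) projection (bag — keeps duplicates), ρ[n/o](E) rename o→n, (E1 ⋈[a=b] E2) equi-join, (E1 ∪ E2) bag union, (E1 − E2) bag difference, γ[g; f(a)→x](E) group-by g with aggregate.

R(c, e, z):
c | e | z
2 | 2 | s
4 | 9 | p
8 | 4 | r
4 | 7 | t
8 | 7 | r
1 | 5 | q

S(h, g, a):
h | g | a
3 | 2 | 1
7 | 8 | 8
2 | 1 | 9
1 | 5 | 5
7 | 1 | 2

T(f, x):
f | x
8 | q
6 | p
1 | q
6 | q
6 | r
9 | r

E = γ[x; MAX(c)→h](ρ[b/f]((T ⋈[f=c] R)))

Stepwise |·|:
  T → 6
  R → 6
  (T ⋈[f=c] R) → 3
  ρ[b/f]((T ⋈[f=c] R)) → 3
  γ[x; MAX(c)→h](ρ[b/f]((T ⋈[f=c] R))) → 1

|E| = 1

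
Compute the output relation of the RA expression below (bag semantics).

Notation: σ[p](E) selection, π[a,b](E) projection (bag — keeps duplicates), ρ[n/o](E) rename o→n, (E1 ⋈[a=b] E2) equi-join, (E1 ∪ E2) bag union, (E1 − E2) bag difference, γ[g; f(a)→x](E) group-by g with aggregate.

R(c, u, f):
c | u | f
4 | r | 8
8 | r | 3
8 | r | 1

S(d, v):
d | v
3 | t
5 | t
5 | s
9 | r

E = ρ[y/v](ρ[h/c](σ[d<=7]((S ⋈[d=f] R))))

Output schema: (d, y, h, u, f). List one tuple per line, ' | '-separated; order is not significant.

Stepwise |·|:
  S → 4
  R → 3
  (S ⋈[d=f] R) → 1
  σ[d<=7]((S ⋈[d=f] R)) → 1
  ρ[h/c](σ[d<=7]((S ⋈[d=f] R))) → 1
  ρ[y/v](ρ[h/c](σ[d<=7]((S ⋈[d=f] R)))) → 1

== RESULT ==
d | y | h | u | f
3 | t | 8 | r | 3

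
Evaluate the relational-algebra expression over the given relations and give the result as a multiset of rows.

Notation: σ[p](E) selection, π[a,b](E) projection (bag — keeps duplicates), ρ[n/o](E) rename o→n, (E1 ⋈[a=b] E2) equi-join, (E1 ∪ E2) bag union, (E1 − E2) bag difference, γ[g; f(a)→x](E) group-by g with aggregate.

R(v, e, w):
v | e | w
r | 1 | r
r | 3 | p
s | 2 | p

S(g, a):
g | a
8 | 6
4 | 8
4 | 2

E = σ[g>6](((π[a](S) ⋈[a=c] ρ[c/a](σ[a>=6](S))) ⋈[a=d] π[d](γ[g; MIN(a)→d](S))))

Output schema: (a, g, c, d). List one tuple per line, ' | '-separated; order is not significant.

Subexpression sizes:
  S → 3
  π[a](S) → 3
  S → 3
  σ[a>=6](S) → 2
  ρ[c/a](σ[a>=6](S)) → 2
  (π[a](S) ⋈[a=c] ρ[c/a](σ[a>=6](S))) → 2
  S → 3
  γ[g; MIN(a)→d](S) → 2
  π[d](γ[g; MIN(a)→d](S)) → 2
  ((π[a](S) ⋈[a=c] ρ[c/a](σ[a>=6](S))) ⋈[a=d] π[d](γ[g; MIN(a)→d](S))) → 1
  σ[g>6](((π[a](S) ⋈[a=c] ρ[c/a](σ[a>=6](S))) ⋈[a=d] π[d](γ[g; MIN(a)→d](S)))) → 1

== RESULT ==
a | g | c | d
6 | 8 | 6 | 6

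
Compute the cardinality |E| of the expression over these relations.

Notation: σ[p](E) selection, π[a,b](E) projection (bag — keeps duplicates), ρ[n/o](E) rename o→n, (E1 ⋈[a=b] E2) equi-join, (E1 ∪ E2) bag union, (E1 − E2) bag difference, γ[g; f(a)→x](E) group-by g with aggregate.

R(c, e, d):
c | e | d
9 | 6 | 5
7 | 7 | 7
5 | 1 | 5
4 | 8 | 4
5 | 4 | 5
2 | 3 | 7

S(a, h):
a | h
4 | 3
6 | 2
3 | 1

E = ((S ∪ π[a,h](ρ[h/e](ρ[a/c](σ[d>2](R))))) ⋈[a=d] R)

Per-node cardinality:
  S → 3
  R → 6
  σ[d>2](R) → 6
  ρ[a/c](σ[d>2](R)) → 6
  ρ[h/e](ρ[a/c](σ[d>2](R))) → 6
  π[a,h](ρ[h/e](ρ[a/c](σ[d>2](R)))) → 6
  (S ∪ π[a,h](ρ[h/e](ρ[a/c](σ[d>2](R))))) → 9
  R → 6
  ((S ∪ π[a,h](ρ[h/e](ρ[a/c](σ[d>2](R))))) ⋈[a=d] R) → 10

|E| = 10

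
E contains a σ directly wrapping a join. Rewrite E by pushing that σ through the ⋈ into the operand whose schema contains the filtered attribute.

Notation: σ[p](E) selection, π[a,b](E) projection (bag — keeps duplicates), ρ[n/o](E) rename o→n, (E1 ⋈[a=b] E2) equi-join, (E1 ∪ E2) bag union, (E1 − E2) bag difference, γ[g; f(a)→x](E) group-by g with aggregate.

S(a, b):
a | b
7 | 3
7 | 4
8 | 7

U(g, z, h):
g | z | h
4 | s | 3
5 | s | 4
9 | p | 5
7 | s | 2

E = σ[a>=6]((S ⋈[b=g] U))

σ filters on a, owned by the left side.
E' = (σ[a>=6](S) ⋈[b=g] U)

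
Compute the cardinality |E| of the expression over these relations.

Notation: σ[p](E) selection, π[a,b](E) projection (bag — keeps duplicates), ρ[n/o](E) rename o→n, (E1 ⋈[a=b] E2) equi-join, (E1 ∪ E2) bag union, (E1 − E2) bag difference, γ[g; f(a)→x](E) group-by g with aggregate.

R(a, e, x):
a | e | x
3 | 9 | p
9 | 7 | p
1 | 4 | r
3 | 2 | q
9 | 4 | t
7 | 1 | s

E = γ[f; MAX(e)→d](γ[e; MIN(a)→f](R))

Per-node cardinality:
  R → 6
  γ[e; MIN(a)→f](R) → 5
  γ[f; MAX(e)→d](γ[e; MIN(a)→f](R)) → 4

|E| = 4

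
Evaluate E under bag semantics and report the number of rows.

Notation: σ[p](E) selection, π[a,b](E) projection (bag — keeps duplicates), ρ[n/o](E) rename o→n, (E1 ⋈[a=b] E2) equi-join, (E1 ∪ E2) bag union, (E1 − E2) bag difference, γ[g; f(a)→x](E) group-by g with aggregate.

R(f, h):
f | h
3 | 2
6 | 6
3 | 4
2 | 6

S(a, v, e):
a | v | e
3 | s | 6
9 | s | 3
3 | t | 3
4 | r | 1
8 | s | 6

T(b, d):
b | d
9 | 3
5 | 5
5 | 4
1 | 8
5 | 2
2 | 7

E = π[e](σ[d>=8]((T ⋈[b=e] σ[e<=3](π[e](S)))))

Row counts bottom-up:
  T → 6
  S → 5
  π[e](S) → 5
  σ[e<=3](π[e](S)) → 3
  (T ⋈[b=e] σ[e<=3](π[e](S))) → 1
  σ[d>=8]((T ⋈[b=e] σ[e<=3](π[e](S)))) → 1
  π[e](σ[d>=8]((T ⋈[b=e] σ[e<=3](π[e](S))))) → 1

|E| = 1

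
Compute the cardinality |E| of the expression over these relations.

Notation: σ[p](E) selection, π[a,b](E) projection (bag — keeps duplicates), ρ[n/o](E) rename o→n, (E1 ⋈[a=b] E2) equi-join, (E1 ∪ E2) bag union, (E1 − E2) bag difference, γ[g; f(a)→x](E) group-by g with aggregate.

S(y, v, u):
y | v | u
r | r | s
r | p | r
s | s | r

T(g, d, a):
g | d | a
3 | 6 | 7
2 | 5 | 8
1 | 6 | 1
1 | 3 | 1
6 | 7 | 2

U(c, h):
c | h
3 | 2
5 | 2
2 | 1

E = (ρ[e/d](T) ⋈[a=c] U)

Subexpression sizes:
  T → 5
  ρ[e/d](T) → 5
  U → 3
  (ρ[e/d](T) ⋈[a=c] U) → 1

|E| = 1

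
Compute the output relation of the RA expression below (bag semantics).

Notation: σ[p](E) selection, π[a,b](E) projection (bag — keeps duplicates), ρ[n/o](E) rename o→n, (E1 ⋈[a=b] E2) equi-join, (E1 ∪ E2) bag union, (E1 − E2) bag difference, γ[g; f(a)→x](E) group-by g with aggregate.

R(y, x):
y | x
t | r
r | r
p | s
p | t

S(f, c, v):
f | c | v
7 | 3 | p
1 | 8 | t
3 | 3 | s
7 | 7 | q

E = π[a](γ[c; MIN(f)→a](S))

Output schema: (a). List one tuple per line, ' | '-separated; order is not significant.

Stepwise |·|:
  S → 4
  γ[c; MIN(f)→a](S) → 3
  π[a](γ[c; MIN(f)→a](S)) → 3

== RESULT ==
a
1
3
7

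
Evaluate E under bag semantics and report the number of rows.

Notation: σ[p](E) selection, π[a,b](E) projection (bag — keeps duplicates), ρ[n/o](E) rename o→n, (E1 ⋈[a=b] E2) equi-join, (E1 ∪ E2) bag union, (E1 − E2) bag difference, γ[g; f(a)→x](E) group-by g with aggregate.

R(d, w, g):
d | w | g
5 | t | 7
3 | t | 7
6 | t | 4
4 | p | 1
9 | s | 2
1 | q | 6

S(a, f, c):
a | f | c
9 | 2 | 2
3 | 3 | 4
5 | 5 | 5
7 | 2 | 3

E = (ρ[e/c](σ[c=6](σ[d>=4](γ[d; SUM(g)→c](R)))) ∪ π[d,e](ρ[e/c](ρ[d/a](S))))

Stepwise |·|:
  R → 6
  γ[d; SUM(g)→c](R) → 6
  σ[d>=4](γ[d; SUM(g)→c](R)) → 4
  σ[c=6](σ[d>=4](γ[d; SUM(g)→c](R))) → 0
  ρ[e/c](σ[c=6](σ[d>=4](γ[d; SUM(g)→c](R)))) → 0
  S → 4
  ρ[d/a](S) → 4
  ρ[e/c](ρ[d/a](S)) → 4
  π[d,e](ρ[e/c](ρ[d/a](S))) → 4
  (ρ[e/c](σ[c=6](σ[d>=4](γ[d; SUM(g)→c](R)))) ∪ π[d,e](ρ[e/c](ρ[d/a](S)))) → 4

|E| = 4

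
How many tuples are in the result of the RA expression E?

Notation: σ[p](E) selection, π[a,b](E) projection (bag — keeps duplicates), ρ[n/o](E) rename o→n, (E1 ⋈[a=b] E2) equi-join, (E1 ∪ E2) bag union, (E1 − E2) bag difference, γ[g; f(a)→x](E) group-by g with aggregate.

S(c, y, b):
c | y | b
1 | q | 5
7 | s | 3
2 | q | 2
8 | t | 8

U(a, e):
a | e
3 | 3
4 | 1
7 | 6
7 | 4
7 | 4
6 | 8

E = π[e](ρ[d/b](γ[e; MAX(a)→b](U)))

Subexpression sizes:
  U → 6
  γ[e; MAX(a)→b](U) → 5
  ρ[d/b](γ[e; MAX(a)→b](U)) → 5
  π[e](ρ[d/b](γ[e; MAX(a)→b](U))) → 5

|E| = 5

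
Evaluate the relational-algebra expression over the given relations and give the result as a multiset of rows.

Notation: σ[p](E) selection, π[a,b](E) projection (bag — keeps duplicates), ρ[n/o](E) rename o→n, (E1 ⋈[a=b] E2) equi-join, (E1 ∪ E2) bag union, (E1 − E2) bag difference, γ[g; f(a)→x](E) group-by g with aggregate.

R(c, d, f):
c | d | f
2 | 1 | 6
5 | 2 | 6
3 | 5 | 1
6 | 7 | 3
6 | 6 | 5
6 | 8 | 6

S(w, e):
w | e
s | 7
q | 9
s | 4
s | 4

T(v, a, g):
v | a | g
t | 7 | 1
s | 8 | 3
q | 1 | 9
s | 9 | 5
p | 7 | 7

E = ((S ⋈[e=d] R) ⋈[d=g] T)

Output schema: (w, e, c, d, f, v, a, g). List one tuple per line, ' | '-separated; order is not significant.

Per-node cardinality:
  S → 4
  R → 6
  (S ⋈[e=d] R) → 1
  T → 5
  ((S ⋈[e=d] R) ⋈[d=g] T) → 1

== RESULT ==
w | e | c | d | f | v | a | g
s | 7 | 6 | 7 | 3 | p | 7 | 7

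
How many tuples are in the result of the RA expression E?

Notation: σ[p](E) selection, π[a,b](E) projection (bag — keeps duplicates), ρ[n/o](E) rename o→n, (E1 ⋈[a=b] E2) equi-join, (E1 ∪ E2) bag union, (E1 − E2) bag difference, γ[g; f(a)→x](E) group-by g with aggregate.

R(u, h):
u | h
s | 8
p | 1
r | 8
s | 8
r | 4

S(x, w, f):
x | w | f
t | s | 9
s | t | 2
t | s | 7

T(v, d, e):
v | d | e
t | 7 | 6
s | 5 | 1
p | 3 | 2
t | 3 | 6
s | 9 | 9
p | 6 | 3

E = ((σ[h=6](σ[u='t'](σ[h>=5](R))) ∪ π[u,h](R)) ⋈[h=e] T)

Subexpression sizes:
  R → 5
  σ[h>=5](R) → 3
  σ[u='t'](σ[h>=5](R)) → 0
  σ[h=6](σ[u='t'](σ[h>=5](R))) → 0
  R → 5
  π[u,h](R) → 5
  (σ[h=6](σ[u='t'](σ[h>=5](R))) ∪ π[u,h](R)) → 5
  T → 6
  ((σ[h=6](σ[u='t'](σ[h>=5](R))) ∪ π[u,h](R)) ⋈[h=e] T) → 1

|E| = 1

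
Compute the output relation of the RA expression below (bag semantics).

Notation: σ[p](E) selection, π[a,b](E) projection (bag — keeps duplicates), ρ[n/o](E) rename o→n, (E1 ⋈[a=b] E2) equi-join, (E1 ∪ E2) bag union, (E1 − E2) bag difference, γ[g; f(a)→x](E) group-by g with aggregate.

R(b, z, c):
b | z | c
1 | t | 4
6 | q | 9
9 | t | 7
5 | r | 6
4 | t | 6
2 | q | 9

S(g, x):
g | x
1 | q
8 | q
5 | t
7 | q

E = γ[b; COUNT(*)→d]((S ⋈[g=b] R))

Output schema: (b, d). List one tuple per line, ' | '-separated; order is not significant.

Stepwise |·|:
  S → 4
  R → 6
  (S ⋈[g=b] R) → 2
  γ[b; COUNT(*)→d]((S ⋈[g=b] R)) → 2

== RESULT ==
b | d
1 | 1
5 | 1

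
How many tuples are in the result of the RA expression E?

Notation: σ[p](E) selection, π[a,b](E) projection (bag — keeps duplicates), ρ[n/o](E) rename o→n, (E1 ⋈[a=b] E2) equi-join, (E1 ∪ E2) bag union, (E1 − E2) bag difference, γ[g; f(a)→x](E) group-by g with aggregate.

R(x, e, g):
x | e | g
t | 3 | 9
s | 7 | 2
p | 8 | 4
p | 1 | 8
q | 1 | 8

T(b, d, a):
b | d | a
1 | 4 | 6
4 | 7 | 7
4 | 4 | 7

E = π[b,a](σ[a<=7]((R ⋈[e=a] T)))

Stepwise |·|:
  R → 5
  T → 3
  (R ⋈[e=a] T) → 2
  σ[a<=7]((R ⋈[e=a] T)) → 2
  π[b,a](σ[a<=7]((R ⋈[e=a] T))) → 2

|E| = 2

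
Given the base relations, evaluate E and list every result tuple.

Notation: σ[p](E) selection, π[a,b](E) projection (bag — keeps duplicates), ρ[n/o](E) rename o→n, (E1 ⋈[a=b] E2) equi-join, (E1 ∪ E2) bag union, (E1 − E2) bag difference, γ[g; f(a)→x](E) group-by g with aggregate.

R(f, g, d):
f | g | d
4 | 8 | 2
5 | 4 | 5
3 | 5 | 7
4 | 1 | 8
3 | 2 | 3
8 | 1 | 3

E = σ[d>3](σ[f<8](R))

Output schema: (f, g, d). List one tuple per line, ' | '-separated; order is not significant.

Stepwise |·|:
  R → 6
  σ[f<8](R) → 5
  σ[d>3](σ[f<8](R)) → 3

== RESULT ==
f | g | d
3 | 5 | 7
4 | 1 | 8
5 | 4 | 5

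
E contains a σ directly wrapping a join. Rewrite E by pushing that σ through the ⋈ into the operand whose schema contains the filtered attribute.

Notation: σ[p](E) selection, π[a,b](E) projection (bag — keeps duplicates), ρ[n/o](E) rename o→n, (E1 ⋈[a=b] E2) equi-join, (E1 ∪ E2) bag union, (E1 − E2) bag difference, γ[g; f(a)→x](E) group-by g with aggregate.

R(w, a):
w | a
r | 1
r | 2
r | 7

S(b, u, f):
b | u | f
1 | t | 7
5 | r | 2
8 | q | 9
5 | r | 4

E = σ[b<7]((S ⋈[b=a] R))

σ filters on b, owned by the left side.
E' = (σ[b<7](S) ⋈[b=a] R)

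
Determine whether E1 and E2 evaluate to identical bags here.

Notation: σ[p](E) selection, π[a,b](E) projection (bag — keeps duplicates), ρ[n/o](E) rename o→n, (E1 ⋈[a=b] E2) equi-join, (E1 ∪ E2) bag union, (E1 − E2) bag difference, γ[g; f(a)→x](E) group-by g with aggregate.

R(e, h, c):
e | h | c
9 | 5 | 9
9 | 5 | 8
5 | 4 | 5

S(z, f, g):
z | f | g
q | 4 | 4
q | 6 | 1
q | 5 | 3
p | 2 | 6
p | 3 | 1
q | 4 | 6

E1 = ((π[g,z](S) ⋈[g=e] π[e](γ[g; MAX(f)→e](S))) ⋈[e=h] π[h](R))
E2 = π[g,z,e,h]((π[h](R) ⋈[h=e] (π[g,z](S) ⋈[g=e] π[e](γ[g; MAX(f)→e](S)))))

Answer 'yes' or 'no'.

E1 stepwise |·|:
  S → 6
  π[g,z](S) → 6
  S → 6
  γ[g; MAX(f)→e](S) → 4
  π[e](γ[g; MAX(f)→e](S)) → 4
  (π[g,z](S) ⋈[g=e] π[e](γ[g; MAX(f)→e](S))) → 4
  R → 3
  π[h](R) → 3
  ((π[g,z](S) ⋈[g=e] π[e](γ[g; MAX(f)→e](S))) ⋈[e=h] π[h](R)) → 2
E2 stepwise |·|:
  R → 3
  π[h](R) → 3
  S → 6
  π[g,z](S) → 6
  S → 6
  γ[g; MAX(f)→e](S) → 4
  π[e](γ[g; MAX(f)→e](S)) → 4
  (π[g,z](S) ⋈[g=e] π[e](γ[g; MAX(f)→e](S))) → 4
  (π[h](R) ⋈[h=e] (π[g,z](S) ⋈[g=e] π[e](γ[g; MAX(f)→e](S)))) → 2
  π[g,z,e,h]((π[h](R) ⋈[h=e] (π[g,z](S) ⋈[g=e] π[e](γ[g; MAX(f)→e](S))))) → 2

E1 and E2 produce the same multiset:
g | z | e | h
4 | q | 4 | 4
4 | q | 4 | 4

yes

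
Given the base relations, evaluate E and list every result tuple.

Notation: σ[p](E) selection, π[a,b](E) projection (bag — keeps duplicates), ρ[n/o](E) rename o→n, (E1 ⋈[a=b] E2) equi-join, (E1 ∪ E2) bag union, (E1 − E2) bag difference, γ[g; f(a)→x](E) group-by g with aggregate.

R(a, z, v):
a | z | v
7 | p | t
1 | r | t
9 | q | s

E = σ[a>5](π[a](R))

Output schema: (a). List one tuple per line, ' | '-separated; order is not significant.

Row counts bottom-up:
  R → 3
  π[a](R) → 3
  σ[a>5](π[a](R)) → 2

== RESULT ==
a
7
9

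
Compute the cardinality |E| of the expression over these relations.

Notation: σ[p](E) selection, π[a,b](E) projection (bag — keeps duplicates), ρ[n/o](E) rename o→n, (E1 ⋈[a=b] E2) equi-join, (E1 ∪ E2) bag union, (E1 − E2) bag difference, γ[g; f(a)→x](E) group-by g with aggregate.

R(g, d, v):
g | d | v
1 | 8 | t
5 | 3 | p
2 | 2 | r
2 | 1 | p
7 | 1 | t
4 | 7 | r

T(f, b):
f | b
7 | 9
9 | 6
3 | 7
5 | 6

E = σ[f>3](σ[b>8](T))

Per-node cardinality:
  T → 4
  σ[b>8](T) → 1
  σ[f>3](σ[b>8](T)) → 1

|E| = 1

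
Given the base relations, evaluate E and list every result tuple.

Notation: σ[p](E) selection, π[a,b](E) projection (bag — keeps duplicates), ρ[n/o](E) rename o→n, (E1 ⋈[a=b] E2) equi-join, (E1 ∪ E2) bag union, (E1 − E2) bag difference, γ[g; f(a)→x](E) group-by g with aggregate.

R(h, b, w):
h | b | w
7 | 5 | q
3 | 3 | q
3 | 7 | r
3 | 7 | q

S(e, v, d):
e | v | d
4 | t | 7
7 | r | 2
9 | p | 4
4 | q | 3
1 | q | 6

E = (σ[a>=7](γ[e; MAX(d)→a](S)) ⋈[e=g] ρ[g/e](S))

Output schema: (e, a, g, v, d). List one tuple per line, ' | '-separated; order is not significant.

Row counts bottom-up:
  S → 5
  γ[e; MAX(d)→a](S) → 4
  σ[a>=7](γ[e; MAX(d)→a](S)) → 1
  S → 5
  ρ[g/e](S) → 5
  (σ[a>=7](γ[e; MAX(d)→a](S)) ⋈[e=g] ρ[g/e](S)) → 2

== RESULT ==
e | a | g | v | d
4 | 7 | 4 | q | 3
4 | 7 | 4 | t | 7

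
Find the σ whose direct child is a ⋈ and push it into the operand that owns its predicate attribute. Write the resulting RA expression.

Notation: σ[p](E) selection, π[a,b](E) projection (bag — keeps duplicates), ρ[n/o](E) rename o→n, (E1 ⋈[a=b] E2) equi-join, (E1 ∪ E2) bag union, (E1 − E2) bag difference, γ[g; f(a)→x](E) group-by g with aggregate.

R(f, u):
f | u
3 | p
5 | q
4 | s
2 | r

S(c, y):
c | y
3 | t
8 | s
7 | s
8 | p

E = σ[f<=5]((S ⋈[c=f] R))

σ filters on f, owned by the right side.
E' = (S ⋈[c=f] σ[f<=5](R))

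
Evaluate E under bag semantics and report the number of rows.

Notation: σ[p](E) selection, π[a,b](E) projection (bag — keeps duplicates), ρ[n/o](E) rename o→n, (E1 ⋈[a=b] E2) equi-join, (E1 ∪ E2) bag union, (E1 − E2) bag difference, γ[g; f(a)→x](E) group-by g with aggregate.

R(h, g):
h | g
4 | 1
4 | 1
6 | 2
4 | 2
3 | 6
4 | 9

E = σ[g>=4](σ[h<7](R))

Row counts bottom-up:
  R → 6
  σ[h<7](R) → 6
  σ[g>=4](σ[h<7](R)) → 2

|E| = 2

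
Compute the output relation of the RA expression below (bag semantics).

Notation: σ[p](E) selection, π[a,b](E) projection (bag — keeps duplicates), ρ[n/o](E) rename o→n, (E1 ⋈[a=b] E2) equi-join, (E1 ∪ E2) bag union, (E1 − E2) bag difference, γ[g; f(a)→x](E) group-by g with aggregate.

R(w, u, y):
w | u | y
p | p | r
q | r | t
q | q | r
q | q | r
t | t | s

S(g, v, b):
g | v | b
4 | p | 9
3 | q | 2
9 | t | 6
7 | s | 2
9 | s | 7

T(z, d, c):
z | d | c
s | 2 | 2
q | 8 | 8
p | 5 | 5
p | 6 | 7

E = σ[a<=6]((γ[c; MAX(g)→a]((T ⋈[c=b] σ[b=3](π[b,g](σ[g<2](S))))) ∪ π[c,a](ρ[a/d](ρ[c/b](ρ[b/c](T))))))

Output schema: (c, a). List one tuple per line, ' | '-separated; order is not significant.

Subexpression sizes:
  T → 4
  S → 5
  σ[g<2](S) → 0
  π[b,g](σ[g<2](S)) → 0
  σ[b=3](π[b,g](σ[g<2](S))) → 0
  (T ⋈[c=b] σ[b=3](π[b,g](σ[g<2](S)))) → 0
  γ[c; MAX(g)→a]((T ⋈[c=b] σ[b=3](π[b,g](σ[g<2](S))))) → 0
  T → 4
  ρ[b/c](T) → 4
  ρ[c/b](ρ[b/c](T)) → 4
  ρ[a/d](ρ[c/b](ρ[b/c](T))) → 4
  π[c,a](ρ[a/d](ρ[c/b](ρ[b/c](T)))) → 4
  (γ[c; MAX(g)→a]((T ⋈[c=b] σ[b=3](π[b,g](σ[g<2](S))))) ∪ π[c,a](ρ[a/d](ρ[c/b](ρ[b/c](T))))) → 4
  σ[a<=6]((γ[c; MAX(g)→a]((T ⋈[c=b] σ[b=3](π[b,g](σ[g<2](S))))) ∪ π[c,a](ρ[a/d](ρ[c/b](ρ[b/c](T)))))) → 3

== RESULT ==
c | a
2 | 2
5 | 5
7 | 6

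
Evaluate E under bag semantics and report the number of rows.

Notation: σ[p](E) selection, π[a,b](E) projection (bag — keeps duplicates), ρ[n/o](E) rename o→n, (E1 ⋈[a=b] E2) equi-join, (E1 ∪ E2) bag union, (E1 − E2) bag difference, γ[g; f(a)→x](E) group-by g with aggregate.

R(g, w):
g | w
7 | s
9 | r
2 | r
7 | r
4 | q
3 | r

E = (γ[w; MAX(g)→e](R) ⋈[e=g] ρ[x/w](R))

Row counts bottom-up:
  R → 6
  γ[w; MAX(g)→e](R) → 3
  R → 6
  ρ[x/w](R) → 6
  (γ[w; MAX(g)→e](R) ⋈[e=g] ρ[x/w](R)) → 4

|E| = 4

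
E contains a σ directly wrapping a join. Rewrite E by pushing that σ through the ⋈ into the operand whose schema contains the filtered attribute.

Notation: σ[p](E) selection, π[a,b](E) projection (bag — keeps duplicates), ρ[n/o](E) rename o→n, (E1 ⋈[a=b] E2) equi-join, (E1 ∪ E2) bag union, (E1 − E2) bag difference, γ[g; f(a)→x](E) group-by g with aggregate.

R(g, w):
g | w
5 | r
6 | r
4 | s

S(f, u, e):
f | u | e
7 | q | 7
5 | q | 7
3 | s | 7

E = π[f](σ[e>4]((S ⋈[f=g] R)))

σ filters on e, owned by the left side.
E' = π[f]((σ[e>4](S) ⋈[f=g] R))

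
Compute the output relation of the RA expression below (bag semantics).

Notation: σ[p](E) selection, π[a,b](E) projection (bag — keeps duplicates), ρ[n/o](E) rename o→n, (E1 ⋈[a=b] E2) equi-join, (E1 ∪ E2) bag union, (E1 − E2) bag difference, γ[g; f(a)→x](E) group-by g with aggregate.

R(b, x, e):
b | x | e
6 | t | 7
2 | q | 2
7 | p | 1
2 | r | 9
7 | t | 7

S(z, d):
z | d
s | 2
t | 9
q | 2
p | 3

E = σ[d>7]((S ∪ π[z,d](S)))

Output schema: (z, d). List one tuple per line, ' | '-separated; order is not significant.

Per-node cardinality:
  S → 4
  S → 4
  π[z,d](S) → 4
  (S ∪ π[z,d](S)) → 8
  σ[d>7]((S ∪ π[z,d](S))) → 2

== RESULT ==
z | d
t | 9
t | 9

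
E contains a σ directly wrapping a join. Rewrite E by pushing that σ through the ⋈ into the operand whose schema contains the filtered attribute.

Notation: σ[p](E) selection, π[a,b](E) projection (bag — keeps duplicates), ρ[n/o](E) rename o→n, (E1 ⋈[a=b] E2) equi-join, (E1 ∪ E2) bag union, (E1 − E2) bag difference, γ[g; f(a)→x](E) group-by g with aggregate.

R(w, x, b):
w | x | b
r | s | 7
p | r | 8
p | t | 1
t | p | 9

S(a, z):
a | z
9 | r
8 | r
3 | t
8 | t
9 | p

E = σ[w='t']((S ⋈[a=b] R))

σ filters on w, owned by the right side.
E' = (S ⋈[a=b] σ[w='t'](R))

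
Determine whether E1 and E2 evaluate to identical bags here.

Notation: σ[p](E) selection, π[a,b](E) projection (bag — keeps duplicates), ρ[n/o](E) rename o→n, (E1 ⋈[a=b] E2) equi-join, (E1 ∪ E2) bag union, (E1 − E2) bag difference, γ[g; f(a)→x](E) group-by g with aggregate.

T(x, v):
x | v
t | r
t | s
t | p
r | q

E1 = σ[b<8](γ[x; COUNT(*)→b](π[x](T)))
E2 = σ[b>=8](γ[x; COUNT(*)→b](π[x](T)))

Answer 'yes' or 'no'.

E1 per-node cardinality:
  T → 4
  π[x](T) → 4
  γ[x; COUNT(*)→b](π[x](T)) → 2
  σ[b<8](γ[x; COUNT(*)→b](π[x](T))) → 2
E2 per-node cardinality:
  T → 4
  π[x](T) → 4
  γ[x; COUNT(*)→b](π[x](T)) → 2
  σ[b>=8](γ[x; COUNT(*)→b](π[x](T))) → 0

E1 result:
x | b
r | 1
t | 3
E2 result:
x | b
(0 rows)
Witness: ('r', 1) appears 1× in E1 but 0× in E2.

no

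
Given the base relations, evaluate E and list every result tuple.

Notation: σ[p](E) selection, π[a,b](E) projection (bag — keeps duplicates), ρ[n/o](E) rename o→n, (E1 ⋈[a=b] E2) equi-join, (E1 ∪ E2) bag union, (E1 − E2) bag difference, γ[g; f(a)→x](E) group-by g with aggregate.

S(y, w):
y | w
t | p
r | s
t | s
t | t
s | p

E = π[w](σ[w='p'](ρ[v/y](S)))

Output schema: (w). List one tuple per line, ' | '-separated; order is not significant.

Row counts bottom-up:
  S → 5
  ρ[v/y](S) → 5
  σ[w='p'](ρ[v/y](S)) → 2
  π[w](σ[w='p'](ρ[v/y](S))) → 2

== RESULT ==
w
p
p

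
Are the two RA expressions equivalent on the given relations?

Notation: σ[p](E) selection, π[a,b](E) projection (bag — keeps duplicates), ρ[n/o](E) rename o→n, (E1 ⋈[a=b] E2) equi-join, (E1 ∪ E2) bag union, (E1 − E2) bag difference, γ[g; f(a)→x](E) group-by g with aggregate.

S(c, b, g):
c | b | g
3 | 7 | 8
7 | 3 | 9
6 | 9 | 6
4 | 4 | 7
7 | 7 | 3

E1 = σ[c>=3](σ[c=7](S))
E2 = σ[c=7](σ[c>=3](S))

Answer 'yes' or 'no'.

E1 stepwise |·|:
  S → 5
  σ[c=7](S) → 2
  σ[c>=3](σ[c=7](S)) → 2
E2 stepwise |·|:
  S → 5
  σ[c>=3](S) → 5
  σ[c=7](σ[c>=3](S)) → 2

E1 and E2 produce the same multiset:
c | b | g
7 | 3 | 9
7 | 7 | 3

yes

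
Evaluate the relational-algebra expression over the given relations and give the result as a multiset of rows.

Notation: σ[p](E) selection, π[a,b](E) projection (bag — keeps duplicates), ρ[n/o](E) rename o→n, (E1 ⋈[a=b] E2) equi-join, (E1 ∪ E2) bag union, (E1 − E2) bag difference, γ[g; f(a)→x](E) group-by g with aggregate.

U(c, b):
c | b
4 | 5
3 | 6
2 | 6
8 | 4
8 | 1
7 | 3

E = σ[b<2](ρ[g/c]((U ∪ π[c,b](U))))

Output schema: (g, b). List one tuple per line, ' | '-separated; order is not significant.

Row counts bottom-up:
  U → 6
  U → 6
  π[c,b](U) → 6
  (U ∪ π[c,b](U)) → 12
  ρ[g/c]((U ∪ π[c,b](U))) → 12
  σ[b<2](ρ[g/c]((U ∪ π[c,b](U)))) → 2

== RESULT ==
g | b
8 | 1
8 | 1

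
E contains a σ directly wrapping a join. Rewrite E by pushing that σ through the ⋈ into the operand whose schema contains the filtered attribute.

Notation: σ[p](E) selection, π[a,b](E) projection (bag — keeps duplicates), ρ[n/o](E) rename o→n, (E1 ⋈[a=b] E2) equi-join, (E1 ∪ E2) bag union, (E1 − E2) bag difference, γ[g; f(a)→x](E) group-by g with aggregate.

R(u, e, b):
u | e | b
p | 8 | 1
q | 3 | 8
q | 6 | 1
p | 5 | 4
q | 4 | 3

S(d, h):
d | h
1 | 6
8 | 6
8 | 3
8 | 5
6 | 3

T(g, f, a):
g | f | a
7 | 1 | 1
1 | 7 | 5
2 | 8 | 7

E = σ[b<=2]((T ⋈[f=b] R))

σ filters on b, owned by the right side.
E' = (T ⋈[f=b] σ[b<=2](R))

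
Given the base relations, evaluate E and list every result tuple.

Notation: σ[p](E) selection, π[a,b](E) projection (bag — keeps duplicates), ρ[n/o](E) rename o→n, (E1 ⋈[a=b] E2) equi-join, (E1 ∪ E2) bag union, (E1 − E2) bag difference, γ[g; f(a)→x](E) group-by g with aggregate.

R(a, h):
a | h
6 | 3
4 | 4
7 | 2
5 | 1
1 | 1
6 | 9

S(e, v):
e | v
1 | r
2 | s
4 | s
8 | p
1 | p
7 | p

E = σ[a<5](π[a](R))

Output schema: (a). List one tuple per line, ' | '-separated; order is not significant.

Row counts bottom-up:
  R → 6
  π[a](R) → 6
  σ[a<5](π[a](R)) → 2

== RESULT ==
a
1
4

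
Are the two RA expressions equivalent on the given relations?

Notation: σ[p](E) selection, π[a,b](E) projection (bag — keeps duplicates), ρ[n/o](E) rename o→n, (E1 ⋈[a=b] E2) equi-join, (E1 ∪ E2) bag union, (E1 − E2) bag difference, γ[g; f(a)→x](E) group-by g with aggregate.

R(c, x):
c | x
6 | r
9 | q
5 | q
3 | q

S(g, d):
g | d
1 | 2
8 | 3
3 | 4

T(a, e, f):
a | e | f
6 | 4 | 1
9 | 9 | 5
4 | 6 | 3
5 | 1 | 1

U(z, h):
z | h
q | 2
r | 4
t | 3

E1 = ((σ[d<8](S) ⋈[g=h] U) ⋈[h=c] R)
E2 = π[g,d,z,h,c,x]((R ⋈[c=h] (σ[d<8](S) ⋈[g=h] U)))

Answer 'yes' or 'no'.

E1 per-node cardinality:
  S → 3
  σ[d<8](S) → 3
  U → 3
  (σ[d<8](S) ⋈[g=h] U) → 1
  R → 4
  ((σ[d<8](S) ⋈[g=h] U) ⋈[h=c] R) → 1
E2 per-node cardinality:
  R → 4
  S → 3
  σ[d<8](S) → 3
  U → 3
  (σ[d<8](S) ⋈[g=h] U) → 1
  (R ⋈[c=h] (σ[d<8](S) ⋈[g=h] U)) → 1
  π[g,d,z,h,c,x]((R ⋈[c=h] (σ[d<8](S) ⋈[g=h] U))) → 1

E1 and E2 produce the same multiset:
g | d | z | h | c | x
3 | 4 | t | 3 | 3 | q

yes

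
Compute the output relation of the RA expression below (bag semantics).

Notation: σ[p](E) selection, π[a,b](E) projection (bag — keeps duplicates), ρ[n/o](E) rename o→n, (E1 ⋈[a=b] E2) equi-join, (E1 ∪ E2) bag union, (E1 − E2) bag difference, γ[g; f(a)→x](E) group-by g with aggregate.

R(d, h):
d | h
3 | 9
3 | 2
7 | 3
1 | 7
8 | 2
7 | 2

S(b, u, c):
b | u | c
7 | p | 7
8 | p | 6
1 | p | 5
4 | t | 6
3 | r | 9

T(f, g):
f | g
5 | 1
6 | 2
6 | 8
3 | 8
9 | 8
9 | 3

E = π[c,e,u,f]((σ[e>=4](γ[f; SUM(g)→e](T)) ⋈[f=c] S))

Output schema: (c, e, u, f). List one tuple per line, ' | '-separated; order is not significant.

Subexpression sizes:
  T → 6
  γ[f; SUM(g)→e](T) → 4
  σ[e>=4](γ[f; SUM(g)→e](T)) → 3
  S → 5
  (σ[e>=4](γ[f; SUM(g)→e](T)) ⋈[f=c] S) → 3
  π[c,e,u,f]((σ[e>=4](γ[f; SUM(g)→e](T)) ⋈[f=c] S)) → 3

== RESULT ==
c | e | u | f
6 | 10 | p | 6
6 | 10 | t | 6
9 | 11 | r | 9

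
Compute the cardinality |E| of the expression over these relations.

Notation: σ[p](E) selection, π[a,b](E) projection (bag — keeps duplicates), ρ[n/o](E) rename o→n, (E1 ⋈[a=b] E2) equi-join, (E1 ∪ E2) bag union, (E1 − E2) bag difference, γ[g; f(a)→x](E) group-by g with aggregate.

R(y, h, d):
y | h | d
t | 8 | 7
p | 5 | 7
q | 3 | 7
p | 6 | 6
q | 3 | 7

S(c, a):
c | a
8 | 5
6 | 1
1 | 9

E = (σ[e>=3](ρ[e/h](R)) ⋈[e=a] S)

Row counts bottom-up:
  R → 5
  ρ[e/h](R) → 5
  σ[e>=3](ρ[e/h](R)) → 5
  S → 3
  (σ[e>=3](ρ[e/h](R)) ⋈[e=a] S) → 1

|E| = 1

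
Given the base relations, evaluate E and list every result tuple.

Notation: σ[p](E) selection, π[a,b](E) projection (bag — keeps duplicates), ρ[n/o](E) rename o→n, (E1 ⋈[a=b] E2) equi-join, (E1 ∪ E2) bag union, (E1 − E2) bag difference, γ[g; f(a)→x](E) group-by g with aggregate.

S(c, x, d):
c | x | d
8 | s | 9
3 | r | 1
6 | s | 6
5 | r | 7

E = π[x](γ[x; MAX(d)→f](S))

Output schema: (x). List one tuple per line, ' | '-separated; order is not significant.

Subexpression sizes:
  S → 4
  γ[x; MAX(d)→f](S) → 2
  π[x](γ[x; MAX(d)→f](S)) → 2

== RESULT ==
x
r
s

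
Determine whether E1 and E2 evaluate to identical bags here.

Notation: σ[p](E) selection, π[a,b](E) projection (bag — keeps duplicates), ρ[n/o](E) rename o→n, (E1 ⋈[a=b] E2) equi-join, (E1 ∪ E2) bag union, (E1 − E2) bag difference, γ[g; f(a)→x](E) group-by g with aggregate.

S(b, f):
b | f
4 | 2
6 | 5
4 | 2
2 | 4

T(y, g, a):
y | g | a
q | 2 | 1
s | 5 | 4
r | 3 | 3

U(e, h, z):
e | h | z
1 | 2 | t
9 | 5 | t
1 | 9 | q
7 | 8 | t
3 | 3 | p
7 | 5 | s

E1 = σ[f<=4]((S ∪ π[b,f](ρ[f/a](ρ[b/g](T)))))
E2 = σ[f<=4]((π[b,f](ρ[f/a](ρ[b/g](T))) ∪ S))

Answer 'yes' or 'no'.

E1 stepwise |·|:
  S → 4
  T → 3
  ρ[b/g](T) → 3
  ρ[f/a](ρ[b/g](T)) → 3
  π[b,f](ρ[f/a](ρ[b/g](T))) → 3
  (S ∪ π[b,f](ρ[f/a](ρ[b/g](T)))) → 7
  σ[f<=4]((S ∪ π[b,f](ρ[f/a](ρ[b/g](T))))) → 6
E2 stepwise |·|:
  T → 3
  ρ[b/g](T) → 3
  ρ[f/a](ρ[b/g](T)) → 3
  π[b,f](ρ[f/a](ρ[b/g](T))) → 3
  S → 4
  (π[b,f](ρ[f/a](ρ[b/g](T))) ∪ S) → 7
  σ[f<=4]((π[b,f](ρ[f/a](ρ[b/g](T))) ∪ S)) → 6

E1 and E2 produce the same multiset:
b | f
2 | 1
2 | 4
3 | 3
4 | 2
4 | 2
5 | 4

yes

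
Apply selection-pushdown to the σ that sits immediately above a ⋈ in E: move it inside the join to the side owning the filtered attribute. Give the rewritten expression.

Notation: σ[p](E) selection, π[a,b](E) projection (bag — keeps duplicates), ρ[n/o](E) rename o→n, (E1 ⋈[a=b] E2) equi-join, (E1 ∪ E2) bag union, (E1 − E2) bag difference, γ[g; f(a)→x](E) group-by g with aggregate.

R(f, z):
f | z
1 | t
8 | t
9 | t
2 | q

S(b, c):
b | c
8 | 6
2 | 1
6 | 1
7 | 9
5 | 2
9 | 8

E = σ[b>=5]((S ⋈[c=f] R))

σ filters on b, owned by the left side.
E' = (σ[b>=5](S) ⋈[c=f] R)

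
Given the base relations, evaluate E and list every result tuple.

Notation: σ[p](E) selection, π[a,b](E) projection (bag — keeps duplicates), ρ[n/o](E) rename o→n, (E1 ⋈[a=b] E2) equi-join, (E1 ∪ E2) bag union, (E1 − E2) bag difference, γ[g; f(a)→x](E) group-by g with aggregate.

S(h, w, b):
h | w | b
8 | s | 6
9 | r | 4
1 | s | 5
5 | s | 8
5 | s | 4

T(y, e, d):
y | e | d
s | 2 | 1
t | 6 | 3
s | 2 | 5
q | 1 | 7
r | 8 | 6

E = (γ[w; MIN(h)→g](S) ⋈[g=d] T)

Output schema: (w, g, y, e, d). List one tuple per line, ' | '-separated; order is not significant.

Per-node cardinality:
  S → 5
  γ[w; MIN(h)→g](S) → 2
  T → 5
  (γ[w; MIN(h)→g](S) ⋈[g=d] T) → 1

== RESULT ==
w | g | y | e | d
s | 1 | s | 2 | 1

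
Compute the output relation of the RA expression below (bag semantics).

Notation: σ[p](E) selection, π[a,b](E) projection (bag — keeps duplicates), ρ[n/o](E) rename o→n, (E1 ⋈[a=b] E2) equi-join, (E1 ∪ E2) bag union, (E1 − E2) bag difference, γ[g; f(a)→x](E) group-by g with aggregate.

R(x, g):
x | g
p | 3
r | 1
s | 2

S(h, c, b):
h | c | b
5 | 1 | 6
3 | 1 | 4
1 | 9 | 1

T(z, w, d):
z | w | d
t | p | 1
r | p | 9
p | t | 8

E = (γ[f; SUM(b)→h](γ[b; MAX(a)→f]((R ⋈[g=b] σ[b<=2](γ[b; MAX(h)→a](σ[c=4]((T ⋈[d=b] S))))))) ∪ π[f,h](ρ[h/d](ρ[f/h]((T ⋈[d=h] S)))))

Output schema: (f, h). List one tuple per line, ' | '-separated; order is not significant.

Subexpression sizes:
  R → 3
  T → 3
  S → 3
  (T ⋈[d=b] S) → 1
  σ[c=4]((T ⋈[d=b] S)) → 0
  γ[b; MAX(h)→a](σ[c=4]((T ⋈[d=b] S))) → 0
  σ[b<=2](γ[b; MAX(h)→a](σ[c=4]((T ⋈[d=b] S)))) → 0
  (R ⋈[g=b] σ[b<=2](γ[b; MAX(h)→a](σ[c=4]((T ⋈[d=b] S))))) → 0
  γ[b; MAX(a)→f]((R ⋈[g=b] σ[b<=2](γ[b; MAX(h)→a](σ[c=4]((T ⋈[d=b] S)))))) → 0
  γ[f; SUM(b)→h](γ[b; MAX(a)→f]((R ⋈[g=b] σ[b<=2](γ[b; MAX(h)→a](σ[c=4]((T ⋈[d=b] S))))))) → 0
  T → 3
  S → 3
  (T ⋈[d=h] S) → 1
  ρ[f/h]((T ⋈[d=h] S)) → 1
  ρ[h/d](ρ[f/h]((T ⋈[d=h] S))) → 1
  π[f,h](ρ[h/d](ρ[f/h]((T ⋈[d=h] S)))) → 1
  (γ[f; SUM(b)→h](γ[b; MAX(a)→f]((R ⋈[g=b] σ[b<=2](γ[b; MAX(h)→a](σ[c=4]((T ⋈[d=b] S))))))) ∪ π[f,h](ρ[h/d](ρ[f/h]((T ⋈[d=h] S))))) → 1

== RESULT ==
f | h
1 | 1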